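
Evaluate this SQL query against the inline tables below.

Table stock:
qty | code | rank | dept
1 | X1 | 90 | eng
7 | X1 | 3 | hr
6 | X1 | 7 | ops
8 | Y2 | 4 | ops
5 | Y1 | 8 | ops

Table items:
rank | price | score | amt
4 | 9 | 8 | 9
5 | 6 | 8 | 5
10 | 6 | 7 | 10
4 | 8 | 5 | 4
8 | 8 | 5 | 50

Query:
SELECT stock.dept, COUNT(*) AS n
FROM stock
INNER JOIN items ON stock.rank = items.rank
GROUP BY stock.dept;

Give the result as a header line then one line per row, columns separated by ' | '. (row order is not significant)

== RESULT ==
stock.dept | n
ops | 3

Derivation:
After JOIN items (3 rows):
stock.qty | stock.code | stock.rank | stock.dept | items.rank | items.price | items.score | items.amt
8 | Y2 | 4 | ops | 4 | 9 | 8 | 9
8 | Y2 | 4 | ops | 4 | 8 | 5 | 4
5 | Y1 | 8 | ops | 8 | 8 | 5 | 50
After GROUP BY (1 rows):
stock.dept | n
ops | 3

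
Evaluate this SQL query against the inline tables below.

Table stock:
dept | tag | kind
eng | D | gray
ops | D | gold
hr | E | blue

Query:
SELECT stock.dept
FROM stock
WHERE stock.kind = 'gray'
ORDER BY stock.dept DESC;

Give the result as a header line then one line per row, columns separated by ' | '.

== RESULT ==
stock.dept
eng

Derivation:
After WHERE (1 rows):
stock.dept | stock.tag | stock.kind
eng | D | gray
After SELECT (1 rows):
stock.dept
eng
After ORDER BY (1 rows):
stock.dept
eng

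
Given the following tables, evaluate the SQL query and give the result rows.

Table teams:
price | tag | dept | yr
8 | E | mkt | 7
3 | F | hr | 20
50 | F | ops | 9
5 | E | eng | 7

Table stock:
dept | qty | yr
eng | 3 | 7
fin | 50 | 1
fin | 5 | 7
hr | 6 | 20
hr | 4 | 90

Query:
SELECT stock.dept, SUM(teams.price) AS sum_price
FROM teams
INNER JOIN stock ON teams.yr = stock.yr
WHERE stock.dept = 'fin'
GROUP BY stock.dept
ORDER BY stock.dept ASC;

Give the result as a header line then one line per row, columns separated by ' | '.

== RESULT ==
stock.dept | sum_price
fin | 13

Derivation:
After JOIN stock (5 rows):
teams.price | teams.tag | teams.dept | teams.yr | stock.dept | stock.qty | stock.yr
8 | E | mkt | 7 | eng | 3 | 7
8 | E | mkt | 7 | fin | 5 | 7
3 | F | hr | 20 | hr | 6 | 20
5 | E | eng | 7 | eng | 3 | 7
5 | E | eng | 7 | fin | 5 | 7
After WHERE (2 rows):
teams.price | teams.tag | teams.dept | teams.yr | stock.dept | stock.qty | stock.yr
8 | E | mkt | 7 | fin | 5 | 7
5 | E | eng | 7 | fin | 5 | 7
After GROUP BY (1 rows):
stock.dept | sum_price
fin | 13
After ORDER BY (1 rows):
stock.dept | sum_price
fin | 13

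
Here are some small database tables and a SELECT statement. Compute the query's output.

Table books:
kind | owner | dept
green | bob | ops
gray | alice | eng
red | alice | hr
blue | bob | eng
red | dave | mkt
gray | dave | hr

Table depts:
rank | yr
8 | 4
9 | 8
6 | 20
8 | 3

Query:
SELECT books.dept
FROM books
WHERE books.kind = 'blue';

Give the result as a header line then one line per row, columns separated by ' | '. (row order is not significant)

After WHERE (1 rows):
books.kind | books.owner | books.dept
blue | bob | eng
After SELECT (1 rows):
books.dept
eng

== RESULT ==
books.dept
eng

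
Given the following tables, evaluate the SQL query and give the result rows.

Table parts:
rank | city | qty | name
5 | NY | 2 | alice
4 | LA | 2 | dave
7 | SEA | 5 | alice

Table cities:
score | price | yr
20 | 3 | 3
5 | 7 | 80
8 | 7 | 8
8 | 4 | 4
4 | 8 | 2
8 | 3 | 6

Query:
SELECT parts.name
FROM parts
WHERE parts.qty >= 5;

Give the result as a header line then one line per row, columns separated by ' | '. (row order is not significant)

After WHERE (1 rows):
parts.rank | parts.city | parts.qty | parts.name
7 | SEA | 5 | alice
After SELECT (1 rows):
parts.name
alice

== RESULT ==
parts.name
alice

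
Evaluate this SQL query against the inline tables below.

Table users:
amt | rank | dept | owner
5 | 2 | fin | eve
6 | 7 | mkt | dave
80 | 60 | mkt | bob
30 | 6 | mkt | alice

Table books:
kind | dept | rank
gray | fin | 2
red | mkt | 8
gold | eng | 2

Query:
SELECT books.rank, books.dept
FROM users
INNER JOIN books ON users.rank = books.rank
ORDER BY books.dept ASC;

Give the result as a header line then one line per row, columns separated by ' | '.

After JOIN books (2 rows):
users.amt | users.rank | users.dept | users.owner | books.kind | books.dept | books.rank
5 | 2 | fin | eve | gray | fin | 2
5 | 2 | fin | eve | gold | eng | 2
After SELECT (2 rows):
books.rank | books.dept
2 | fin
2 | eng
After ORDER BY (2 rows):
books.rank | books.dept
2 | eng
2 | fin

== RESULT ==
books.rank | books.dept
2 | eng
2 | fin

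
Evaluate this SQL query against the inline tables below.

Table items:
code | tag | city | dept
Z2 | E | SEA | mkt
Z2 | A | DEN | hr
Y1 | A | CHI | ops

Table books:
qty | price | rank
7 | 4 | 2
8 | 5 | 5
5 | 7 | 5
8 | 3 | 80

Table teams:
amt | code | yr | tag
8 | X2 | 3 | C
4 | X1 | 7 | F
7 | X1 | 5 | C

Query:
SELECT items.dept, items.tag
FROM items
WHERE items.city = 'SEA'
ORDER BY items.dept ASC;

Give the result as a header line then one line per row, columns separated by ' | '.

After WHERE (1 rows):
items.code | items.tag | items.city | items.dept
Z2 | E | SEA | mkt
After SELECT (1 rows):
items.dept | items.tag
mkt | E
After ORDER BY (1 rows):
items.dept | items.tag
mkt | E

== RESULT ==
items.dept | items.tag
mkt | E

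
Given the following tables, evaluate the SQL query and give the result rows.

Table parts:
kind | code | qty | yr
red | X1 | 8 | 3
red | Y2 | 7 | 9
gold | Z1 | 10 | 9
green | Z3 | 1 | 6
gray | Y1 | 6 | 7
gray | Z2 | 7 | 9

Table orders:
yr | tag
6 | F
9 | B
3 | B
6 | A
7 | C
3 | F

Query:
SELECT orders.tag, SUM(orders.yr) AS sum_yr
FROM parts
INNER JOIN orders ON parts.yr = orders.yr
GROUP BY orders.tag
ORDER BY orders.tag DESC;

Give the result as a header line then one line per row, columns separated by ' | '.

== RESULT ==
orders.tag | sum_yr
F | 9
C | 7
B | 30
A | 6

Derivation:
After JOIN orders (8 rows):
parts.kind | parts.code | parts.qty | parts.yr | orders.yr | orders.tag
red | X1 | 8 | 3 | 3 | B
red | X1 | 8 | 3 | 3 | F
red | Y2 | 7 | 9 | 9 | B
gold | Z1 | 10 | 9 | 9 | B
green | Z3 | 1 | 6 | 6 | F
green | Z3 | 1 | 6 | 6 | A
gray | Y1 | 6 | 7 | 7 | C
gray | Z2 | 7 | 9 | 9 | B
After GROUP BY (4 rows):
orders.tag | sum_yr
B | 30
F | 9
A | 6
C | 7
After ORDER BY (4 rows):
orders.tag | sum_yr
F | 9
C | 7
B | 30
A | 6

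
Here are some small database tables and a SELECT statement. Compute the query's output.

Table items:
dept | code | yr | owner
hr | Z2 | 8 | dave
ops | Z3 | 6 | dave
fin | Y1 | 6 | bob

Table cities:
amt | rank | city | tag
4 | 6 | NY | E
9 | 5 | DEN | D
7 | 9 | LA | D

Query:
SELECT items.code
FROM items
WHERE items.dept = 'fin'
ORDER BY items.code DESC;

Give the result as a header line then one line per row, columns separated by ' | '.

After WHERE (1 rows):
items.dept | items.code | items.yr | items.owner
fin | Y1 | 6 | bob
After SELECT (1 rows):
items.code
Y1
After ORDER BY (1 rows):
items.code
Y1

== RESULT ==
items.code
Y1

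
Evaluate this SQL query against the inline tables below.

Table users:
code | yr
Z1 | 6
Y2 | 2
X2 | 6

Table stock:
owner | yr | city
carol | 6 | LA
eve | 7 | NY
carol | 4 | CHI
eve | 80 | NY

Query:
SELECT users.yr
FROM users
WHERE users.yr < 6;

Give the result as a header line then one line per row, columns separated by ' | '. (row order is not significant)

After WHERE (1 rows):
users.code | users.yr
Y2 | 2
After SELECT (1 rows):
users.yr
2

== RESULT ==
users.yr
2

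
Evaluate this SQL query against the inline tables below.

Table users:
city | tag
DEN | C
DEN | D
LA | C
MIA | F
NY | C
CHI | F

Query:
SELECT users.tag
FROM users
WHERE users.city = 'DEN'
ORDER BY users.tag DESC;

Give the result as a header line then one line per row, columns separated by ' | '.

After WHERE (2 rows):
users.city | users.tag
DEN | C
DEN | D
After SELECT (2 rows):
users.tag
C
D
After ORDER BY (2 rows):
users.tag
D
C

== RESULT ==
users.tag
D
C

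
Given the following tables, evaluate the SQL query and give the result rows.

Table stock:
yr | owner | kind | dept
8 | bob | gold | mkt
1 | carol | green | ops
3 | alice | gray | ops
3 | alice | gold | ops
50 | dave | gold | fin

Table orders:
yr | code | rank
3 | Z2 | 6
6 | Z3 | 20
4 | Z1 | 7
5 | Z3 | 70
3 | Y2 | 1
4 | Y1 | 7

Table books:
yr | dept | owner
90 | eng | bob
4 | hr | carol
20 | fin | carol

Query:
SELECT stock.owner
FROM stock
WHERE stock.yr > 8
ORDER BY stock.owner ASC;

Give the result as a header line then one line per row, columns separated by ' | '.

== RESULT ==
stock.owner
dave

Derivation:
After WHERE (1 rows):
stock.yr | stock.owner | stock.kind | stock.dept
50 | dave | gold | fin
After SELECT (1 rows):
stock.owner
dave
After ORDER BY (1 rows):
stock.owner
dave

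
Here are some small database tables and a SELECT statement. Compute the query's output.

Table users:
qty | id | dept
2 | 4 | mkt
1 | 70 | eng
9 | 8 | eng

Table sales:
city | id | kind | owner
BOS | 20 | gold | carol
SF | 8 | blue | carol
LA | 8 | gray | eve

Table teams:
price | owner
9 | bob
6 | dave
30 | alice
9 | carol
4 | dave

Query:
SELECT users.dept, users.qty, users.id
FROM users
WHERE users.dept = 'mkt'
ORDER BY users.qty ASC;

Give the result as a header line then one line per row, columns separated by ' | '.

After WHERE (1 rows):
users.qty | users.id | users.dept
2 | 4 | mkt
After SELECT (1 rows):
users.dept | users.qty | users.id
mkt | 2 | 4
After ORDER BY (1 rows):
users.dept | users.qty | users.id
mkt | 2 | 4

== RESULT ==
users.dept | users.qty | users.id
mkt | 2 | 4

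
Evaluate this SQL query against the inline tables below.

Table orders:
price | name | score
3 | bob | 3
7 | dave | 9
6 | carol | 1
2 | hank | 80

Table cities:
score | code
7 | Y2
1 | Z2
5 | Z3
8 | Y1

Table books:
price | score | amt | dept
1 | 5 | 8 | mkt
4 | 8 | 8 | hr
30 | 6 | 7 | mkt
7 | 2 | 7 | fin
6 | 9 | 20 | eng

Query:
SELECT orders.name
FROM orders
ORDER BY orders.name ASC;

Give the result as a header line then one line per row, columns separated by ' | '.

== RESULT ==
orders.name
bob
carol
dave
hank

Derivation:
After SELECT (4 rows):
orders.name
bob
dave
carol
hank
After ORDER BY (4 rows):
orders.name
bob
carol
dave
hank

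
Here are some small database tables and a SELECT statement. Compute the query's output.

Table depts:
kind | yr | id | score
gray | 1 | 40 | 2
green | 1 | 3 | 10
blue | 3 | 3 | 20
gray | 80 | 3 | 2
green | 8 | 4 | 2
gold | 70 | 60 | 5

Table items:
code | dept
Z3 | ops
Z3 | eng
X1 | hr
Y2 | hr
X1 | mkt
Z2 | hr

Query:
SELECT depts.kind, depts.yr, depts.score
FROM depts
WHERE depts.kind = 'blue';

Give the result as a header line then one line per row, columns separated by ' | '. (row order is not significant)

After WHERE (1 rows):
depts.kind | depts.yr | depts.id | depts.score
blue | 3 | 3 | 20
After SELECT (1 rows):
depts.kind | depts.yr | depts.score
blue | 3 | 20

== RESULT ==
depts.kind | depts.yr | depts.score
blue | 3 | 20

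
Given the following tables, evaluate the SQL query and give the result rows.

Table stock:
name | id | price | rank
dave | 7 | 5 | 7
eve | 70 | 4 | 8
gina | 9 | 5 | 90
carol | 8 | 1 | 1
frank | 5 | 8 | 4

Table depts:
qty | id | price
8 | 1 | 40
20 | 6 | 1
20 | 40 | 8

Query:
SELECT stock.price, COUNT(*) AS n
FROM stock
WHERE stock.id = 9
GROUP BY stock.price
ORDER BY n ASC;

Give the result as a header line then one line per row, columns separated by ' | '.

== RESULT ==
stock.price | n
5 | 1

Derivation:
After WHERE (1 rows):
stock.name | stock.id | stock.price | stock.rank
gina | 9 | 5 | 90
After GROUP BY (1 rows):
stock.price | n
5 | 1
After ORDER BY (1 rows):
stock.price | n
5 | 1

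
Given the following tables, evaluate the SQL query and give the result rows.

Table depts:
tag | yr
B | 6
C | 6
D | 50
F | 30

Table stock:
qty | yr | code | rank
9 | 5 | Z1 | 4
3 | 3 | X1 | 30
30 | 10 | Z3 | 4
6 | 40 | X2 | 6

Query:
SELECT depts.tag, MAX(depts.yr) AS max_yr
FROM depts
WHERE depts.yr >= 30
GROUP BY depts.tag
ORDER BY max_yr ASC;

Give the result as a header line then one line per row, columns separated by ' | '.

== RESULT ==
depts.tag | max_yr
F | 30
D | 50

Derivation:
After WHERE (2 rows):
depts.tag | depts.yr
D | 50
F | 30
After GROUP BY (2 rows):
depts.tag | max_yr
D | 50
F | 30
After ORDER BY (2 rows):
depts.tag | max_yr
F | 30
D | 50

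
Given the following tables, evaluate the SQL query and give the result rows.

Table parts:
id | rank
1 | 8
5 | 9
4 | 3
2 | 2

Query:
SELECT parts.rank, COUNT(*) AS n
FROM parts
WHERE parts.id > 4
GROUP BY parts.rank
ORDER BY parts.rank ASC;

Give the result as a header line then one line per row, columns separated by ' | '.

After WHERE (1 rows):
parts.id | parts.rank
5 | 9
After GROUP BY (1 rows):
parts.rank | n
9 | 1
After ORDER BY (1 rows):
parts.rank | n
9 | 1

== RESULT ==
parts.rank | n
9 | 1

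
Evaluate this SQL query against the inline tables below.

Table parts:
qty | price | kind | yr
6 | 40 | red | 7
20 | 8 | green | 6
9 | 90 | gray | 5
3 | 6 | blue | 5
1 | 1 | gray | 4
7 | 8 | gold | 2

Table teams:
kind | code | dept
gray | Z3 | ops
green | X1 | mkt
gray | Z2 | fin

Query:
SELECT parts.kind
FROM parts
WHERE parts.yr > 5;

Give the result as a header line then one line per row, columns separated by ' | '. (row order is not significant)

After WHERE (2 rows):
parts.qty | parts.price | parts.kind | parts.yr
6 | 40 | red | 7
20 | 8 | green | 6
After SELECT (2 rows):
parts.kind
red
green

== RESULT ==
parts.kind
red
green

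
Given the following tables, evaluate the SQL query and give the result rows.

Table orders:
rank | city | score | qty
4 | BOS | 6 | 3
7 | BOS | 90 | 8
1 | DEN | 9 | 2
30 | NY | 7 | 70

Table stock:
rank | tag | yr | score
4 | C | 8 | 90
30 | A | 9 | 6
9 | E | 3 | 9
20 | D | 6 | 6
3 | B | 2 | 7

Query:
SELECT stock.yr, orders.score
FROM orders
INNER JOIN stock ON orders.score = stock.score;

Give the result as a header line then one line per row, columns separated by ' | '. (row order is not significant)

== RESULT ==
stock.yr | orders.score
9 | 6
6 | 6
8 | 90
3 | 9
2 | 7

Derivation:
After JOIN stock (5 rows):
orders.rank | orders.city | orders.score | orders.qty | stock.rank | stock.tag | stock.yr | stock.score
4 | BOS | 6 | 3 | 30 | A | 9 | 6
4 | BOS | 6 | 3 | 20 | D | 6 | 6
7 | BOS | 90 | 8 | 4 | C | 8 | 90
1 | DEN | 9 | 2 | 9 | E | 3 | 9
30 | NY | 7 | 70 | 3 | B | 2 | 7
After SELECT (5 rows):
stock.yr | orders.score
9 | 6
6 | 6
8 | 90
3 | 9
2 | 7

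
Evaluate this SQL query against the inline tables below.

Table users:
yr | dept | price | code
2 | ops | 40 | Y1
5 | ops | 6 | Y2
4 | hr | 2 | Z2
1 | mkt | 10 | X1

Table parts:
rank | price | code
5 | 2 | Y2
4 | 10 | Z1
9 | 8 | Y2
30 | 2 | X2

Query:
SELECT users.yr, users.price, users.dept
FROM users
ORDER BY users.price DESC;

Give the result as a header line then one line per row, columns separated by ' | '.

After SELECT (4 rows):
users.yr | users.price | users.dept
2 | 40 | ops
5 | 6 | ops
4 | 2 | hr
1 | 10 | mkt
After ORDER BY (4 rows):
users.yr | users.price | users.dept
2 | 40 | ops
1 | 10 | mkt
5 | 6 | ops
4 | 2 | hr

== RESULT ==
users.yr | users.price | users.dept
2 | 40 | ops
1 | 10 | mkt
5 | 6 | ops
4 | 2 | hr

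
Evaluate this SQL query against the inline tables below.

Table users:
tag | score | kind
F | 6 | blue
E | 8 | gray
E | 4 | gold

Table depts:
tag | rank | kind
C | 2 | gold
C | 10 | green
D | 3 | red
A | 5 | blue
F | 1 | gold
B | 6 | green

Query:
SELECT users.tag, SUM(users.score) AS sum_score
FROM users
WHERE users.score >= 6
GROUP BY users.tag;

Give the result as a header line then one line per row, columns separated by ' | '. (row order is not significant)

== RESULT ==
users.tag | sum_score
F | 6
E | 8

Derivation:
After WHERE (2 rows):
users.tag | users.score | users.kind
F | 6 | blue
E | 8 | gray
After GROUP BY (2 rows):
users.tag | sum_score
F | 6
E | 8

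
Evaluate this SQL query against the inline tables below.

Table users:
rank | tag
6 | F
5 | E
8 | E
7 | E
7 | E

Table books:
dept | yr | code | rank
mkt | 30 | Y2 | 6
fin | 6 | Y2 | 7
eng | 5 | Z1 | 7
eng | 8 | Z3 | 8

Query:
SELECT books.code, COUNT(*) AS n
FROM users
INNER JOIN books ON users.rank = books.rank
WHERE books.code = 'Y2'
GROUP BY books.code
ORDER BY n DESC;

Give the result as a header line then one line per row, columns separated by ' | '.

After JOIN books (6 rows):
users.rank | users.tag | books.dept | books.yr | books.code | books.rank
6 | F | mkt | 30 | Y2 | 6
8 | E | eng | 8 | Z3 | 8
7 | E | fin | 6 | Y2 | 7
7 | E | eng | 5 | Z1 | 7
7 | E | fin | 6 | Y2 | 7
7 | E | eng | 5 | Z1 | 7
After WHERE (3 rows):
users.rank | users.tag | books.dept | books.yr | books.code | books.rank
6 | F | mkt | 30 | Y2 | 6
7 | E | fin | 6 | Y2 | 7
7 | E | fin | 6 | Y2 | 7
After GROUP BY (1 rows):
books.code | n
Y2 | 3
After ORDER BY (1 rows):
books.code | n
Y2 | 3

== RESULT ==
books.code | n
Y2 | 3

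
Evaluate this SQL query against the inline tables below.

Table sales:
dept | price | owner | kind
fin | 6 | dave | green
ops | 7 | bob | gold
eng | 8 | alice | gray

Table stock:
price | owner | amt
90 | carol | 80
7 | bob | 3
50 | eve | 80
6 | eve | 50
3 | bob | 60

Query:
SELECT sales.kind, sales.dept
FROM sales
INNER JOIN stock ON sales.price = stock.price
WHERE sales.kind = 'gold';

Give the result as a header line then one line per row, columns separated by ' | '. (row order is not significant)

== RESULT ==
sales.kind | sales.dept
gold | ops

Derivation:
After JOIN stock (2 rows):
sales.dept | sales.price | sales.owner | sales.kind | stock.price | stock.owner | stock.amt
fin | 6 | dave | green | 6 | eve | 50
ops | 7 | bob | gold | 7 | bob | 3
After WHERE (1 rows):
sales.dept | sales.price | sales.owner | sales.kind | stock.price | stock.owner | stock.amt
ops | 7 | bob | gold | 7 | bob | 3
After SELECT (1 rows):
sales.kind | sales.dept
gold | ops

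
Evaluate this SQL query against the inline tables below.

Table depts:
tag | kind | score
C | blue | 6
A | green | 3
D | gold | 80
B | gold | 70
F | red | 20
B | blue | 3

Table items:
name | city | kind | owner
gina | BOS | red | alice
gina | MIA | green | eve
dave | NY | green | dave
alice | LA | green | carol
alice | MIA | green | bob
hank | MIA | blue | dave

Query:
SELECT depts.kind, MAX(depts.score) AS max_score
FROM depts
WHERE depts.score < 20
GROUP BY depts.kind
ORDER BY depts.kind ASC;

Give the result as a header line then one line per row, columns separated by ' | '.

After WHERE (3 rows):
depts.tag | depts.kind | depts.score
C | blue | 6
A | green | 3
B | blue | 3
After GROUP BY (2 rows):
depts.kind | max_score
blue | 6
green | 3
After ORDER BY (2 rows):
depts.kind | max_score
blue | 6
green | 3

== RESULT ==
depts.kind | max_score
blue | 6
green | 3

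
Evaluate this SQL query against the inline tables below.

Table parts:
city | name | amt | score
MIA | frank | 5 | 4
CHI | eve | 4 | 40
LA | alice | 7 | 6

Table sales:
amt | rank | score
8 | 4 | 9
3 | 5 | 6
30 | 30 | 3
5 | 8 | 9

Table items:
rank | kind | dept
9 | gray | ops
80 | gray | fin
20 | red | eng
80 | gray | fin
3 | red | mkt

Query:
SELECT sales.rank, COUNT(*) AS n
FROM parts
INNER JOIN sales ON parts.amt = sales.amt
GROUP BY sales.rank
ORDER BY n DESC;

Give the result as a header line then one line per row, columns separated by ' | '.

== RESULT ==
sales.rank | n
8 | 1

Derivation:
After JOIN sales (1 rows):
parts.city | parts.name | parts.amt | parts.score | sales.amt | sales.rank | sales.score
MIA | frank | 5 | 4 | 5 | 8 | 9
After GROUP BY (1 rows):
sales.rank | n
8 | 1
After ORDER BY (1 rows):
sales.rank | n
8 | 1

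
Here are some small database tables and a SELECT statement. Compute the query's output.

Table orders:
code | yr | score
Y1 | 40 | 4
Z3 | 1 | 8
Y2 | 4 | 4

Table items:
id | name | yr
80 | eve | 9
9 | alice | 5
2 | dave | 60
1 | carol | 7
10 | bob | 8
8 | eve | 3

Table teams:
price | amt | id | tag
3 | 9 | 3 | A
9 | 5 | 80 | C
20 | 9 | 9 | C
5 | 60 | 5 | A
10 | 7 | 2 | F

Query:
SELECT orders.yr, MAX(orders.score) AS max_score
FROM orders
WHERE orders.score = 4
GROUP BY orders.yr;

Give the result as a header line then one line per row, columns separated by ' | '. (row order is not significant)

== RESULT ==
orders.yr | max_score
40 | 4
4 | 4

Derivation:
After WHERE (2 rows):
orders.code | orders.yr | orders.score
Y1 | 40 | 4
Y2 | 4 | 4
After GROUP BY (2 rows):
orders.yr | max_score
40 | 4
4 | 4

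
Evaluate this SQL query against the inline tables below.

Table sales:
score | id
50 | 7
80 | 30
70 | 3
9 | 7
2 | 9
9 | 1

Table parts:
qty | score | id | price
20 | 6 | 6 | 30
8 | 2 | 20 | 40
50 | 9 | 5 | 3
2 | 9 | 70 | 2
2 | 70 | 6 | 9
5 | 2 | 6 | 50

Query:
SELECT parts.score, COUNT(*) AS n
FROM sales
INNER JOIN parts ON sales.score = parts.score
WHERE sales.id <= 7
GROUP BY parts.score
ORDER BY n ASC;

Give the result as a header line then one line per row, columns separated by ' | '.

After JOIN parts (7 rows):
sales.score | sales.id | parts.qty | parts.score | parts.id | parts.price
70 | 3 | 2 | 70 | 6 | 9
9 | 7 | 50 | 9 | 5 | 3
9 | 7 | 2 | 9 | 70 | 2
2 | 9 | 8 | 2 | 20 | 40
2 | 9 | 5 | 2 | 6 | 50
9 | 1 | 50 | 9 | 5 | 3
9 | 1 | 2 | 9 | 70 | 2
After WHERE (5 rows):
sales.score | sales.id | parts.qty | parts.score | parts.id | parts.price
70 | 3 | 2 | 70 | 6 | 9
9 | 7 | 50 | 9 | 5 | 3
9 | 7 | 2 | 9 | 70 | 2
9 | 1 | 50 | 9 | 5 | 3
9 | 1 | 2 | 9 | 70 | 2
After GROUP BY (2 rows):
parts.score | n
70 | 1
9 | 4
After ORDER BY (2 rows):
parts.score | n
70 | 1
9 | 4

== RESULT ==
parts.score | n
70 | 1
9 | 4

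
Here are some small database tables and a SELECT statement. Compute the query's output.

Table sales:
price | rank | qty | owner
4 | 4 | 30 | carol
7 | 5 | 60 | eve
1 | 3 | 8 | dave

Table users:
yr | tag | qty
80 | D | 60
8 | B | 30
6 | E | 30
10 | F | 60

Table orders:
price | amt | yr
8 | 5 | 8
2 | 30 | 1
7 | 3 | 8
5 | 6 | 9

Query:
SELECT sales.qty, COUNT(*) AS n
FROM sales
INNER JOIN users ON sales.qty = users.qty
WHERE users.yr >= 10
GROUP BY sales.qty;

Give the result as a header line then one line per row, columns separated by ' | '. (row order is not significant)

== RESULT ==
sales.qty | n
60 | 2

Derivation:
After JOIN users (4 rows):
sales.price | sales.rank | sales.qty | sales.owner | users.yr | users.tag | users.qty
4 | 4 | 30 | carol | 8 | B | 30
4 | 4 | 30 | carol | 6 | E | 30
7 | 5 | 60 | eve | 80 | D | 60
7 | 5 | 60 | eve | 10 | F | 60
After WHERE (2 rows):
sales.price | sales.rank | sales.qty | sales.owner | users.yr | users.tag | users.qty
7 | 5 | 60 | eve | 80 | D | 60
7 | 5 | 60 | eve | 10 | F | 60
After GROUP BY (1 rows):
sales.qty | n
60 | 2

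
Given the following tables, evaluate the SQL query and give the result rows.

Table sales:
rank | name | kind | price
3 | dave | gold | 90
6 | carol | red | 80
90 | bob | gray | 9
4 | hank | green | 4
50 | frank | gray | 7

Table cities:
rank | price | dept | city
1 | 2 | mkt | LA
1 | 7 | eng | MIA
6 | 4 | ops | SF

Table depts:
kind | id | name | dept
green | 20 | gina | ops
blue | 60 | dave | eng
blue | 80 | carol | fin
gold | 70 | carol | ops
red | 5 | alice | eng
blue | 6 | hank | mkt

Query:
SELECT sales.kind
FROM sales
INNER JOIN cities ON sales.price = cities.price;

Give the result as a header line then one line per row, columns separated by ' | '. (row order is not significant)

== RESULT ==
sales.kind
green
gray

Derivation:
After JOIN cities (2 rows):
sales.rank | sales.name | sales.kind | sales.price | cities.rank | cities.price | cities.dept | cities.city
4 | hank | green | 4 | 6 | 4 | ops | SF
50 | frank | gray | 7 | 1 | 7 | eng | MIA
After SELECT (2 rows):
sales.kind
green
gray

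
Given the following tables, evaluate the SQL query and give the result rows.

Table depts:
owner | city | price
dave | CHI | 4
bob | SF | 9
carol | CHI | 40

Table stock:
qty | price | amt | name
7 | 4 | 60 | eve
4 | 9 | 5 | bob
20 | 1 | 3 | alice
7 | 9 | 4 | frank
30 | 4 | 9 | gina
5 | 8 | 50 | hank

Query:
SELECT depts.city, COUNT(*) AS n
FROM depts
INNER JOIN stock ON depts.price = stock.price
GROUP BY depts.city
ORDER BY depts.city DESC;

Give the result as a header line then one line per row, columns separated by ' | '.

== RESULT ==
depts.city | n
SF | 2
CHI | 2

Derivation:
After JOIN stock (4 rows):
depts.owner | depts.city | depts.price | stock.qty | stock.price | stock.amt | stock.name
dave | CHI | 4 | 7 | 4 | 60 | eve
dave | CHI | 4 | 30 | 4 | 9 | gina
bob | SF | 9 | 4 | 9 | 5 | bob
bob | SF | 9 | 7 | 9 | 4 | frank
After GROUP BY (2 rows):
depts.city | n
CHI | 2
SF | 2
After ORDER BY (2 rows):
depts.city | n
SF | 2
CHI | 2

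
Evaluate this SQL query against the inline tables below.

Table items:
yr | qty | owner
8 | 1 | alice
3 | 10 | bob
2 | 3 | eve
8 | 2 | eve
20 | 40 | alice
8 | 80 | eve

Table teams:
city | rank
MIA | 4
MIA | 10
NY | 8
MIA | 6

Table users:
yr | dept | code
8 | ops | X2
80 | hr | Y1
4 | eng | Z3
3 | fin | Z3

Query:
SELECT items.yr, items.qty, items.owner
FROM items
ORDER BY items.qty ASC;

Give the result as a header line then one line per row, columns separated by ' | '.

== RESULT ==
items.yr | items.qty | items.owner
8 | 1 | alice
8 | 2 | eve
2 | 3 | eve
3 | 10 | bob
20 | 40 | alice
8 | 80 | eve

Derivation:
After SELECT (6 rows):
items.yr | items.qty | items.owner
8 | 1 | alice
3 | 10 | bob
2 | 3 | eve
8 | 2 | eve
20 | 40 | alice
8 | 80 | eve
After ORDER BY (6 rows):
items.yr | items.qty | items.owner
8 | 1 | alice
8 | 2 | eve
2 | 3 | eve
3 | 10 | bob
20 | 40 | alice
8 | 80 | eve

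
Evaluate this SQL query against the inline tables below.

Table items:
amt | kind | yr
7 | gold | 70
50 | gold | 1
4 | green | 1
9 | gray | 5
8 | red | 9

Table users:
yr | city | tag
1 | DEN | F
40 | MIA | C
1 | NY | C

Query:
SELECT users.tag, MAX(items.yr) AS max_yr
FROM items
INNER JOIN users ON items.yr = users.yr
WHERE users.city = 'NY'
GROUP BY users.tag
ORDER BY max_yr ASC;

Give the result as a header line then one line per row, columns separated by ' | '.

After JOIN users (4 rows):
items.amt | items.kind | items.yr | users.yr | users.city | users.tag
50 | gold | 1 | 1 | DEN | F
50 | gold | 1 | 1 | NY | C
4 | green | 1 | 1 | DEN | F
4 | green | 1 | 1 | NY | C
After WHERE (2 rows):
items.amt | items.kind | items.yr | users.yr | users.city | users.tag
50 | gold | 1 | 1 | NY | C
4 | green | 1 | 1 | NY | C
After GROUP BY (1 rows):
users.tag | max_yr
C | 1
After ORDER BY (1 rows):
users.tag | max_yr
C | 1

== RESULT ==
users.tag | max_yr
C | 1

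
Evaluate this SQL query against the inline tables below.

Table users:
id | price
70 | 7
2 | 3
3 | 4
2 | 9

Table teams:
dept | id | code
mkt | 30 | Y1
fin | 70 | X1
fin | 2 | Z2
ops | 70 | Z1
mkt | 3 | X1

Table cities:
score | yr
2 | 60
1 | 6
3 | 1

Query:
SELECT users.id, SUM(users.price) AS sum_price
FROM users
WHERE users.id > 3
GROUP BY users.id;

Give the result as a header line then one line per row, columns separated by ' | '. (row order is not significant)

After WHERE (1 rows):
users.id | users.price
70 | 7
After GROUP BY (1 rows):
users.id | sum_price
70 | 7

== RESULT ==
users.id | sum_price
70 | 7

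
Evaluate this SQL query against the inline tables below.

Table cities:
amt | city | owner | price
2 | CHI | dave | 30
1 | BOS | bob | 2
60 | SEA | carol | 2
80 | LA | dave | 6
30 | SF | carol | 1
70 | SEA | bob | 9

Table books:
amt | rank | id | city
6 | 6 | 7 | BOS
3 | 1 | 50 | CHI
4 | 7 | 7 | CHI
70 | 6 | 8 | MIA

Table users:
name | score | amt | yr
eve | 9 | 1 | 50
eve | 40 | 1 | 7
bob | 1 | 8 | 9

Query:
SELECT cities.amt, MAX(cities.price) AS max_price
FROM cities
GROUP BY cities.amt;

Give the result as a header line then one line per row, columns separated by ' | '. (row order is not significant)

== RESULT ==
cities.amt | max_price
2 | 30
1 | 2
60 | 2
80 | 6
30 | 1
70 | 9

Derivation:
After GROUP BY (6 rows):
cities.amt | max_price
2 | 30
1 | 2
60 | 2
80 | 6
30 | 1
70 | 9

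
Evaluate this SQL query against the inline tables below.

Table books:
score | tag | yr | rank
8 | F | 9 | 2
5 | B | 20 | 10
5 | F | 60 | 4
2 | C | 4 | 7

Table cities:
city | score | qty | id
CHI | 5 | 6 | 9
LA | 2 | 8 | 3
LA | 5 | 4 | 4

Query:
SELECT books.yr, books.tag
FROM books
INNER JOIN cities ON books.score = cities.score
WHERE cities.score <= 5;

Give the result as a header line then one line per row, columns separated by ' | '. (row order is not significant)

After JOIN cities (5 rows):
books.score | books.tag | books.yr | books.rank | cities.city | cities.score | cities.qty | cities.id
5 | B | 20 | 10 | CHI | 5 | 6 | 9
5 | B | 20 | 10 | LA | 5 | 4 | 4
5 | F | 60 | 4 | CHI | 5 | 6 | 9
5 | F | 60 | 4 | LA | 5 | 4 | 4
2 | C | 4 | 7 | LA | 2 | 8 | 3
After WHERE (5 rows):
books.score | books.tag | books.yr | books.rank | cities.city | cities.score | cities.qty | cities.id
5 | B | 20 | 10 | CHI | 5 | 6 | 9
5 | B | 20 | 10 | LA | 5 | 4 | 4
5 | F | 60 | 4 | CHI | 5 | 6 | 9
5 | F | 60 | 4 | LA | 5 | 4 | 4
2 | C | 4 | 7 | LA | 2 | 8 | 3
After SELECT (5 rows):
books.yr | books.tag
20 | B
20 | B
60 | F
60 | F
4 | C

== RESULT ==
books.yr | books.tag
20 | B
20 | B
60 | F
60 | F
4 | C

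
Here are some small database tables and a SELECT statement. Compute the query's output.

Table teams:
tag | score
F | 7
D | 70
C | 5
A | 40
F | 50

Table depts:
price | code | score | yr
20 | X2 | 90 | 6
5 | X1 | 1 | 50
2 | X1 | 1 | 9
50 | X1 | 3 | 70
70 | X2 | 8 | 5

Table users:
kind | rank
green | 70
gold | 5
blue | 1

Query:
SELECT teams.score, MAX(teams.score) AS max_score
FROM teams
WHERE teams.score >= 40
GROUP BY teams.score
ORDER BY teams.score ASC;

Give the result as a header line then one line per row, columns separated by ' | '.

After WHERE (3 rows):
teams.tag | teams.score
D | 70
A | 40
F | 50
After GROUP BY (3 rows):
teams.score | max_score
70 | 70
40 | 40
50 | 50
After ORDER BY (3 rows):
teams.score | max_score
40 | 40
50 | 50
70 | 70

== RESULT ==
teams.score | max_score
40 | 40
50 | 50
70 | 70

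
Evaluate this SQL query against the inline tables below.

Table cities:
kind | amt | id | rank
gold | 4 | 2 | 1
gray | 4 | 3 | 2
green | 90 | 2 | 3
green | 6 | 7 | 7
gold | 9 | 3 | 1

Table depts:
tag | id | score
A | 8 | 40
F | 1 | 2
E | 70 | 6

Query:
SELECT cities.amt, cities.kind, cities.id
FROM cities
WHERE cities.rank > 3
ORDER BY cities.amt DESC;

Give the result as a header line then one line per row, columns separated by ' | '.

After WHERE (1 rows):
cities.kind | cities.amt | cities.id | cities.rank
green | 6 | 7 | 7
After SELECT (1 rows):
cities.amt | cities.kind | cities.id
6 | green | 7
After ORDER BY (1 rows):
cities.amt | cities.kind | cities.id
6 | green | 7

== RESULT ==
cities.amt | cities.kind | cities.id
6 | green | 7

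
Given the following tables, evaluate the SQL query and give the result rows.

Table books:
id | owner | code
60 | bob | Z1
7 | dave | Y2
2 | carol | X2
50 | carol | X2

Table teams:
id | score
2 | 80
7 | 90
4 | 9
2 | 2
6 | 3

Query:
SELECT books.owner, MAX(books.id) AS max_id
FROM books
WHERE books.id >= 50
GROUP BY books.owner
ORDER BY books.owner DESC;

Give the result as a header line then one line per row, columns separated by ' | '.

== RESULT ==
books.owner | max_id
carol | 50
bob | 60

Derivation:
After WHERE (2 rows):
books.id | books.owner | books.code
60 | bob | Z1
50 | carol | X2
After GROUP BY (2 rows):
books.owner | max_id
bob | 60
carol | 50
After ORDER BY (2 rows):
books.owner | max_id
carol | 50
bob | 60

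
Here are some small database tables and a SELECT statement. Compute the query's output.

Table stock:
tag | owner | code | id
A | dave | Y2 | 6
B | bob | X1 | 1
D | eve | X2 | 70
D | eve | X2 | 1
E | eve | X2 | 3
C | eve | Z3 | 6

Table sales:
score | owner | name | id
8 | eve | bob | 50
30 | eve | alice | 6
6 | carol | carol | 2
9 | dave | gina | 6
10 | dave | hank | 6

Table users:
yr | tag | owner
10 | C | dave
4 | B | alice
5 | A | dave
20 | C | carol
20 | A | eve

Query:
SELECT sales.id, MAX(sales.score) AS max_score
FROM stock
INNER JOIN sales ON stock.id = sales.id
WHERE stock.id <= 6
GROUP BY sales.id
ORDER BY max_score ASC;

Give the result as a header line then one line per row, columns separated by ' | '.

After JOIN sales (6 rows):
stock.tag | stock.owner | stock.code | stock.id | sales.score | sales.owner | sales.name | sales.id
A | dave | Y2 | 6 | 30 | eve | alice | 6
A | dave | Y2 | 6 | 9 | dave | gina | 6
A | dave | Y2 | 6 | 10 | dave | hank | 6
C | eve | Z3 | 6 | 30 | eve | alice | 6
C | eve | Z3 | 6 | 9 | dave | gina | 6
C | eve | Z3 | 6 | 10 | dave | hank | 6
After WHERE (6 rows):
stock.tag | stock.owner | stock.code | stock.id | sales.score | sales.owner | sales.name | sales.id
A | dave | Y2 | 6 | 30 | eve | alice | 6
A | dave | Y2 | 6 | 9 | dave | gina | 6
A | dave | Y2 | 6 | 10 | dave | hank | 6
C | eve | Z3 | 6 | 30 | eve | alice | 6
C | eve | Z3 | 6 | 9 | dave | gina | 6
C | eve | Z3 | 6 | 10 | dave | hank | 6
After GROUP BY (1 rows):
sales.id | max_score
6 | 30
After ORDER BY (1 rows):
sales.id | max_score
6 | 30

== RESULT ==
sales.id | max_score
6 | 30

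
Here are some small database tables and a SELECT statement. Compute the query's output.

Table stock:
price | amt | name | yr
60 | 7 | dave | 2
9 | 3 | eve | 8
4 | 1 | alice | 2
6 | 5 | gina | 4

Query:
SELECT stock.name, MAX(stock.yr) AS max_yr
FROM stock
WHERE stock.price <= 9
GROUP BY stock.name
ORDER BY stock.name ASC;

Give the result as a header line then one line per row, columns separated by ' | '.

After WHERE (3 rows):
stock.price | stock.amt | stock.name | stock.yr
9 | 3 | eve | 8
4 | 1 | alice | 2
6 | 5 | gina | 4
After GROUP BY (3 rows):
stock.name | max_yr
eve | 8
alice | 2
gina | 4
After ORDER BY (3 rows):
stock.name | max_yr
alice | 2
eve | 8
gina | 4

== RESULT ==
stock.name | max_yr
alice | 2
eve | 8
gina | 4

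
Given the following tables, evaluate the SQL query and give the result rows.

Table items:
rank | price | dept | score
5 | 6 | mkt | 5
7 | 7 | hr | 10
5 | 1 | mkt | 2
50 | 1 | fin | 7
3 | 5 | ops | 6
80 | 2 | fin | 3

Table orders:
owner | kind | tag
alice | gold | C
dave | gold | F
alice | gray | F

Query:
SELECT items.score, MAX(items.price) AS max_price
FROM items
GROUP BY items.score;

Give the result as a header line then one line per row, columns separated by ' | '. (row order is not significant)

== RESULT ==
items.score | max_price
5 | 6
10 | 7
2 | 1
7 | 1
6 | 5
3 | 2

Derivation:
After GROUP BY (6 rows):
items.score | max_price
5 | 6
10 | 7
2 | 1
7 | 1
6 | 5
3 | 2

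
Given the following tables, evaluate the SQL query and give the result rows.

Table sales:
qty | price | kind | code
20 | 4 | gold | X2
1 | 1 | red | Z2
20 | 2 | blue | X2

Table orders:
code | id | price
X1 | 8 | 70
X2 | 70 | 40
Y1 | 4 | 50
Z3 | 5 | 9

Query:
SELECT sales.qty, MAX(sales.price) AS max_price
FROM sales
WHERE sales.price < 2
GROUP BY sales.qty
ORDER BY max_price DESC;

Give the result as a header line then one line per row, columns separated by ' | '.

After WHERE (1 rows):
sales.qty | sales.price | sales.kind | sales.code
1 | 1 | red | Z2
After GROUP BY (1 rows):
sales.qty | max_price
1 | 1
After ORDER BY (1 rows):
sales.qty | max_price
1 | 1

== RESULT ==
sales.qty | max_price
1 | 1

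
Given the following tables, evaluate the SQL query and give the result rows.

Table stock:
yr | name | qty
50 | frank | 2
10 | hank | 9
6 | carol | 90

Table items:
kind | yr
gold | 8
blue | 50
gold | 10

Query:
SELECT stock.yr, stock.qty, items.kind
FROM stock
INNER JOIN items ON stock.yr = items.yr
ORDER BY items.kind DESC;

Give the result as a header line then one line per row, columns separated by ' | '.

== RESULT ==
stock.yr | stock.qty | items.kind
10 | 9 | gold
50 | 2 | blue

Derivation:
After JOIN items (2 rows):
stock.yr | stock.name | stock.qty | items.kind | items.yr
50 | frank | 2 | blue | 50
10 | hank | 9 | gold | 10
After SELECT (2 rows):
stock.yr | stock.qty | items.kind
50 | 2 | blue
10 | 9 | gold
After ORDER BY (2 rows):
stock.yr | stock.qty | items.kind
10 | 9 | gold
50 | 2 | blue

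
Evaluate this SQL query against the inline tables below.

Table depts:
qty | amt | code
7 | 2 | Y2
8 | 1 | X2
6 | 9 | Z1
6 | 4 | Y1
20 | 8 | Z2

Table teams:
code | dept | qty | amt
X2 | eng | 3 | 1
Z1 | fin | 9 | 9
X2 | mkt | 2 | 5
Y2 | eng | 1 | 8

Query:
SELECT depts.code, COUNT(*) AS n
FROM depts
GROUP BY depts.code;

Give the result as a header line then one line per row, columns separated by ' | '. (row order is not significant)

After GROUP BY (5 rows):
depts.code | n
Y2 | 1
X2 | 1
Z1 | 1
Y1 | 1
Z2 | 1

== RESULT ==
depts.code | n
Y2 | 1
X2 | 1
Z1 | 1
Y1 | 1
Z2 | 1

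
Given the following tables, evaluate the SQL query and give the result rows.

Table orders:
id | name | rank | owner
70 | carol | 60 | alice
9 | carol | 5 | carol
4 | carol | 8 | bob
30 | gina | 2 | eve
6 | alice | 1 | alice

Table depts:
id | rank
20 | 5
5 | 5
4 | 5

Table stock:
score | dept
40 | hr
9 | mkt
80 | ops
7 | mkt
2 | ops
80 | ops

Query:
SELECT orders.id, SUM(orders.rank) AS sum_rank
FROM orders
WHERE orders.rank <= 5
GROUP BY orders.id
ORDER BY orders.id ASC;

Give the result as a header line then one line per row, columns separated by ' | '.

== RESULT ==
orders.id | sum_rank
6 | 1
9 | 5
30 | 2

Derivation:
After WHERE (3 rows):
orders.id | orders.name | orders.rank | orders.owner
9 | carol | 5 | carol
30 | gina | 2 | eve
6 | alice | 1 | alice
After GROUP BY (3 rows):
orders.id | sum_rank
9 | 5
30 | 2
6 | 1
After ORDER BY (3 rows):
orders.id | sum_rank
6 | 1
9 | 5
30 | 2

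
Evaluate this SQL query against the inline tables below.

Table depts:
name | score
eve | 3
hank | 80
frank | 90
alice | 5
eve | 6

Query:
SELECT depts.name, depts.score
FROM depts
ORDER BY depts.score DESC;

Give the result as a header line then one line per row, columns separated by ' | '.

After SELECT (5 rows):
depts.name | depts.score
eve | 3
hank | 80
frank | 90
alice | 5
eve | 6
After ORDER BY (5 rows):
depts.name | depts.score
frank | 90
hank | 80
eve | 6
alice | 5
eve | 3

== RESULT ==
depts.name | depts.score
frank | 90
hank | 80
eve | 6
alice | 5
eve | 3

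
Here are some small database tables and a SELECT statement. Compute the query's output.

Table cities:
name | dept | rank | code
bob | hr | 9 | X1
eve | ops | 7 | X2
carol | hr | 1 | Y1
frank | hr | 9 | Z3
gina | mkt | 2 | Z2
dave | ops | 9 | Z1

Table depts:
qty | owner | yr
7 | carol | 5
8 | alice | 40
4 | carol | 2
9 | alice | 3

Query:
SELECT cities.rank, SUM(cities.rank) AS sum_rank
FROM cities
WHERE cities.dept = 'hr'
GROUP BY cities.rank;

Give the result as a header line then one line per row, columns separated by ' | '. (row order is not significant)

== RESULT ==
cities.rank | sum_rank
9 | 18
1 | 1

Derivation:
After WHERE (3 rows):
cities.name | cities.dept | cities.rank | cities.code
bob | hr | 9 | X1
carol | hr | 1 | Y1
frank | hr | 9 | Z3
After GROUP BY (2 rows):
cities.rank | sum_rank
9 | 18
1 | 1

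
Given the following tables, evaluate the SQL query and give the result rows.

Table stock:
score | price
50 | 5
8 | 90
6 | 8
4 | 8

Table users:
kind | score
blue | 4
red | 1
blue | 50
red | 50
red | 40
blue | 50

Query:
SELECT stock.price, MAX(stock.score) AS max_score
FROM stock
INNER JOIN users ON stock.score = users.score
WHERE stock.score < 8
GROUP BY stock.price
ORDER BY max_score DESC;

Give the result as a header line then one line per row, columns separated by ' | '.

After JOIN users (4 rows):
stock.score | stock.price | users.kind | users.score
50 | 5 | blue | 50
50 | 5 | red | 50
50 | 5 | blue | 50
4 | 8 | blue | 4
After WHERE (1 rows):
stock.score | stock.price | users.kind | users.score
4 | 8 | blue | 4
After GROUP BY (1 rows):
stock.price | max_score
8 | 4
After ORDER BY (1 rows):
stock.price | max_score
8 | 4

== RESULT ==
stock.price | max_score
8 | 4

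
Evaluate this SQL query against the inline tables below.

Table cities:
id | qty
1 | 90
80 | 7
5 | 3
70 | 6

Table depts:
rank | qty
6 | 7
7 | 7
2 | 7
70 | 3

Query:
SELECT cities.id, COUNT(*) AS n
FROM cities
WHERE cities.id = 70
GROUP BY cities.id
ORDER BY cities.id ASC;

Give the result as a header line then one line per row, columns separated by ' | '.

After WHERE (1 rows):
cities.id | cities.qty
70 | 6
After GROUP BY (1 rows):
cities.id | n
70 | 1
After ORDER BY (1 rows):
cities.id | n
70 | 1

== RESULT ==
cities.id | n
70 | 1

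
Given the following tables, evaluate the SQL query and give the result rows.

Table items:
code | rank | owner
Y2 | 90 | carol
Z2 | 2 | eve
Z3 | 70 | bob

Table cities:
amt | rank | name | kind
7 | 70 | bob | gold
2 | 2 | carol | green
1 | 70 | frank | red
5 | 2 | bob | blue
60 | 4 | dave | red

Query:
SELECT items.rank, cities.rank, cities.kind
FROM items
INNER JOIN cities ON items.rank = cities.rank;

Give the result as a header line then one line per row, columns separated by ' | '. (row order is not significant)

After JOIN cities (4 rows):
items.code | items.rank | items.owner | cities.amt | cities.rank | cities.name | cities.kind
Z2 | 2 | eve | 2 | 2 | carol | green
Z2 | 2 | eve | 5 | 2 | bob | blue
Z3 | 70 | bob | 7 | 70 | bob | gold
Z3 | 70 | bob | 1 | 70 | frank | red
After SELECT (4 rows):
items.rank | cities.rank | cities.kind
2 | 2 | green
2 | 2 | blue
70 | 70 | gold
70 | 70 | red

== RESULT ==
items.rank | cities.rank | cities.kind
2 | 2 | green
2 | 2 | blue
70 | 70 | gold
70 | 70 | red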